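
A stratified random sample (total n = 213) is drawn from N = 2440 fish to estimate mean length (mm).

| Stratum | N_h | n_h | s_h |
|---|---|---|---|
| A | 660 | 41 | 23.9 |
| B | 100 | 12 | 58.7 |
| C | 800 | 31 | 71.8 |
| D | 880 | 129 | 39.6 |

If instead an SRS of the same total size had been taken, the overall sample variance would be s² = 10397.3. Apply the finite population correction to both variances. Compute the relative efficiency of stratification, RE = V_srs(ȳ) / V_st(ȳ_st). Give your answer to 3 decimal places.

V̂(ȳ_st) = Σ W_h² (1 − n_h/N_h) s_h²/n_h, with W_h = N_h/N and N = 2440:
  stratum A: (660/2440)²·(1 − 41/660)·23.9²/41 = 0.95602
  stratum B: (100/2440)²·(1 − 12/100)·58.7²/12 = 0.424422
  stratum C: (800/2440)²·(1 − 31/800)·71.8²/31 = 17.184
  stratum D: (880/2440)²·(1 − 129/880)·39.6²/129 = 1.34941
V_st = 19.9138
V_srs = (1 − 213/2440)·10397.3/213 = 44.5524
Relative efficiency = V_srs / V_st = 44.5524/19.9138 = 2.2373

RE ≈ 2.237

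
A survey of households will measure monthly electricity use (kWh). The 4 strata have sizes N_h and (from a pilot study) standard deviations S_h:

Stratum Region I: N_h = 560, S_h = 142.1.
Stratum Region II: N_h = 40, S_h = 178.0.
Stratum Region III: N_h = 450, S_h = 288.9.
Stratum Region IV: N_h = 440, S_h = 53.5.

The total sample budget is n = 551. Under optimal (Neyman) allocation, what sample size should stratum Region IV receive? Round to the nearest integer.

54

Neyman allocation: n_h = n · N_h S_h / Σ N_i S_i, with n = 551.
  stratum Region I: N_h·S_h = 560·142.1 = 79576.00
  stratum Region II: N_h·S_h = 40·178.0 = 7120.00
  stratum Region III: N_h·S_h = 450·288.9 = 130005.00
  stratum Region IV: N_h·S_h = 440·53.5 = 23540.00
Σ N_h S_h = 240241.00
n for stratum Region IV = 551·23540.00/240241.00 = 53.990 → 54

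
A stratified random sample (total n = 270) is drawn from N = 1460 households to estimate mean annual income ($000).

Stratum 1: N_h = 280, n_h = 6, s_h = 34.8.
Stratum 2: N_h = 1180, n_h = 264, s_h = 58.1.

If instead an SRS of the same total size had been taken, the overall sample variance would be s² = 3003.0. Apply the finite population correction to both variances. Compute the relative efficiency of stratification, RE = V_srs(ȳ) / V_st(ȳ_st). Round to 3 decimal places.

V̂(ȳ_st) = Σ W_h² (1 − n_h/N_h) s_h²/n_h, with W_h = N_h/N and N = 1460:
  stratum 1: (280/1460)²·(1 − 6/280)·34.8²/6 = 7.26457
  stratum 2: (1180/1460)²·(1 − 264/1180)·58.1²/264 = 6.48366
V_st = 13.7482
V_srs = (1 − 270/1460)·3003.0/270 = 9.06537
Relative efficiency = V_srs / V_st = 9.06537/13.7482 = 0.6594

RE ≈ 0.659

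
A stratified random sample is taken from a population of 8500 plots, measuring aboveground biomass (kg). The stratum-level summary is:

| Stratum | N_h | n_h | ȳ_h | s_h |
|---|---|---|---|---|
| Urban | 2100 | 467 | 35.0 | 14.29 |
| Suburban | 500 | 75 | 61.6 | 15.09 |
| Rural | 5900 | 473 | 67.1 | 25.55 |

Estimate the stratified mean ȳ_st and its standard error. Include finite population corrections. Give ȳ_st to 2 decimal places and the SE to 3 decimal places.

ȳ_st = Σ W_h ȳ_h = (2100·35.0 + 500·61.6 + 5900·67.1)/8500 = 58.84588
V̂(ȳ_st) = Σ W_h² (1 − n_h/N_h) s_h²/n_h, with W_h = N_h/N and N = 8500:
  stratum Urban: (2100/8500)²·(1 − 467/2100)·14.29²/467 = 0.0207546
  stratum Suburban: (500/8500)²·(1 − 75/500)·15.09²/75 = 0.00892973
  stratum Rural: (5900/8500)²·(1 − 473/5900)·25.55²/473 = 0.611638
V̂(ȳ_st) = 0.641323
SE(ȳ_st) = √0.641323 = 0.800826

ȳ_st ≈ 58.85, SE ≈ 0.801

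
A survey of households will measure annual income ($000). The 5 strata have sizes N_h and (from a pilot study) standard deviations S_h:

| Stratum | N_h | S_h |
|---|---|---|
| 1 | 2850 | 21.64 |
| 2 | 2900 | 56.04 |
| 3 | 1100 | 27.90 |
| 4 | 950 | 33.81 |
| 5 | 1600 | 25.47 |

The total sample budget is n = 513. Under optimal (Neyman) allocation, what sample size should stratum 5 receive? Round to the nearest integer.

Neyman allocation: n_h = n · N_h S_h / Σ N_i S_i, with n = 513.
  stratum 1: N_h·S_h = 2850·21.64 = 61674.00
  stratum 2: N_h·S_h = 2900·56.04 = 162516.00
  stratum 3: N_h·S_h = 1100·27.90 = 30690.00
  stratum 4: N_h·S_h = 950·33.81 = 32119.50
  stratum 5: N_h·S_h = 1600·25.47 = 40752.00
Σ N_h S_h = 327751.50
n for stratum 5 = 513·40752.00/327751.50 = 63.785 → 64

64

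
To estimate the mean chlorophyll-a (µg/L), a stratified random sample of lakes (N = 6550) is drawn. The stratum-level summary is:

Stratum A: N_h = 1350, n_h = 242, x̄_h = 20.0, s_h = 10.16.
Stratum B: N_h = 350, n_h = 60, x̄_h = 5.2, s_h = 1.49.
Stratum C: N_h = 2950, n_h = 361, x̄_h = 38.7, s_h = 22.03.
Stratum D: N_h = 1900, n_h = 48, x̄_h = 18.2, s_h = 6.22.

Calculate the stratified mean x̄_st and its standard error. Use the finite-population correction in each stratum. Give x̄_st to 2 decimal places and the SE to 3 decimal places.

x̄_st ≈ 27.11, SE ≈ 0.566

x̄_st = Σ W_h x̄_h = (1350·20.0 + 350·5.2 + 2950·38.7 + 1900·18.2)/6550 = 27.10916
V̂(x̄_st) = Σ W_h² (1 − n_h/N_h) s_h²/n_h, with W_h = N_h/N and N = 6550:
  stratum A: (1350/6550)²·(1 − 242/1350)·10.16²/242 = 0.0148718
  stratum B: (350/6550)²·(1 − 60/350)·1.49²/60 = 8.75396e-05
  stratum C: (2950/6550)²·(1 − 361/2950)·22.03²/361 = 0.239328
  stratum D: (1900/6550)²·(1 − 48/1900)·6.22²/48 = 0.0661076
V̂(x̄_st) = 0.320395
SE(x̄_st) = √0.320395 = 0.566034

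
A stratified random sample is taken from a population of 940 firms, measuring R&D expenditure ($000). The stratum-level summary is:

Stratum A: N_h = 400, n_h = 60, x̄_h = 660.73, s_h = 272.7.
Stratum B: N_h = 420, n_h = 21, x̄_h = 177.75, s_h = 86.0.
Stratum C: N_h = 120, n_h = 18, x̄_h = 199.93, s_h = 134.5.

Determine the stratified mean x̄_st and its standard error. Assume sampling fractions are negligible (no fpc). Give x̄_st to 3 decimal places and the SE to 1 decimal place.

x̄_st ≈ 386.105, SE ≈ 17.6

x̄_st = Σ W_h x̄_h = (400·660.73 + 420·177.75 + 120·199.93)/940 = 386.10489
V̂(x̄_st) = Σ W_h² s_h²/n_h, with W_h = N_h/N and N = 940:
  stratum A: (400/940)²·272.7²/60 = 224.431
  stratum B: (420/940)²·86.0²/21 = 70.3105
  stratum C: (120/940)²·134.5²/18 = 16.3787
V̂(x̄_st) = 311.12
SE(x̄_st) = √311.12 = 17.6386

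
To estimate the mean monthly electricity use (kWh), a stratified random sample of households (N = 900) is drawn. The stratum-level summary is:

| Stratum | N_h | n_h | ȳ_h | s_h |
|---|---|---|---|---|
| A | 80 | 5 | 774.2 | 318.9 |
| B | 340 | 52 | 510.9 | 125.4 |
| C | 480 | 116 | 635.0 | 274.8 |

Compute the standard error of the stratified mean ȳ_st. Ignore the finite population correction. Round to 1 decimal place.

SE(ȳ_st) ≈ 19.7

V̂(ȳ_st) = Σ W_h² s_h²/n_h, with W_h = N_h/N and N = 900:
  stratum A: (80/900)²·318.9²/5 = 160.707
  stratum B: (340/900)²·125.4²/52 = 43.1583
  stratum C: (480/900)²·274.8²/116 = 185.171
V̂(ȳ_st) = 389.036
SE(ȳ_st) = √389.036 = 19.724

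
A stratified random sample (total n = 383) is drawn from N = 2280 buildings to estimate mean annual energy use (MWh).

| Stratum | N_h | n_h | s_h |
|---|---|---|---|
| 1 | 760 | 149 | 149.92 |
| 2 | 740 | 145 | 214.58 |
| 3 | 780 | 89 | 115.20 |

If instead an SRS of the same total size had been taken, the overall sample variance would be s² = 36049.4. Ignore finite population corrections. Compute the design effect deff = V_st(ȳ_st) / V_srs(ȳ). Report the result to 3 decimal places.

V̂(ȳ_st) = Σ W_h² s_h²/n_h, with W_h = N_h/N and N = 2280:
  stratum 1: (760/2280)²·149.92²/149 = 16.7606
  stratum 2: (740/2280)²·214.58²/145 = 33.4506
  stratum 3: (780/2280)²·115.20²/89 = 17.4516
V_st = 67.6628
V_srs = s²/n = 36049.4/383 = 94.1238
deff = V_st / V_srs = 67.6628/94.1238 = 0.7189

deff ≈ 0.719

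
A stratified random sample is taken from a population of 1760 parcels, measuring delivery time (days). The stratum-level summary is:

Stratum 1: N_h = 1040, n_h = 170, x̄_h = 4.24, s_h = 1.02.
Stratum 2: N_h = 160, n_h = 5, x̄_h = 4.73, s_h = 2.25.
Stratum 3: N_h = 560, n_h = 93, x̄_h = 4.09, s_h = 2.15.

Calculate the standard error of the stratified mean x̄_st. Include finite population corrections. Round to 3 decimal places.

V̂(x̄_st) = Σ W_h² (1 − n_h/N_h) s_h²/n_h, with W_h = N_h/N and N = 1760:
  stratum 1: (1040/1760)²·(1 − 170/1040)·1.02²/170 = 0.00178763
  stratum 2: (160/1760)²·(1 − 5/160)·2.25²/5 = 0.00810628
  stratum 3: (560/1760)²·(1 − 93/560)·2.15²/93 = 0.00419637
V̂(x̄_st) = 0.0140903
SE(x̄_st) = √0.0140903 = 0.118702

SE(x̄_st) ≈ 0.119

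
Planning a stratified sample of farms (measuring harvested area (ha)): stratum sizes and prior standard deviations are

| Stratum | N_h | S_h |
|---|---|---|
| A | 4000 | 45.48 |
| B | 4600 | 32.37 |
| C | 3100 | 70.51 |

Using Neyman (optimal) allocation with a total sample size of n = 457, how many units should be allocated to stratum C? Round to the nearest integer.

Neyman allocation: n_h = n · N_h S_h / Σ N_i S_i, with n = 457.
  stratum A: N_h·S_h = 4000·45.48 = 181920.00
  stratum B: N_h·S_h = 4600·32.37 = 148902.00
  stratum C: N_h·S_h = 3100·70.51 = 218581.00
Σ N_h S_h = 549403.00
n for stratum C = 457·218581.00/549403.00 = 181.818 → 182

182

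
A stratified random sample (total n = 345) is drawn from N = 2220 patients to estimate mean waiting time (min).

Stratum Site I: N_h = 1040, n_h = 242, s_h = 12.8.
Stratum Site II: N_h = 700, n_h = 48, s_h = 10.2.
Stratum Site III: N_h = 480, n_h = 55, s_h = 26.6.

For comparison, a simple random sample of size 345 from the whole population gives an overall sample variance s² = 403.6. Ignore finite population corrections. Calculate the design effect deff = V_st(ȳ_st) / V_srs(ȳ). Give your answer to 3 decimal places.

deff ≈ 0.825

V̂(ȳ_st) = Σ W_h² s_h²/n_h, with W_h = N_h/N and N = 2220:
  stratum Site I: (1040/2220)²·12.8²/242 = 0.148582
  stratum Site II: (700/2220)²·10.2²/48 = 0.215501
  stratum Site III: (480/2220)²·26.6²/55 = 0.601419
V_st = 0.965502
V_srs = s²/n = 403.6/345 = 1.16986
deff = V_st / V_srs = 0.965502/1.16986 = 0.8253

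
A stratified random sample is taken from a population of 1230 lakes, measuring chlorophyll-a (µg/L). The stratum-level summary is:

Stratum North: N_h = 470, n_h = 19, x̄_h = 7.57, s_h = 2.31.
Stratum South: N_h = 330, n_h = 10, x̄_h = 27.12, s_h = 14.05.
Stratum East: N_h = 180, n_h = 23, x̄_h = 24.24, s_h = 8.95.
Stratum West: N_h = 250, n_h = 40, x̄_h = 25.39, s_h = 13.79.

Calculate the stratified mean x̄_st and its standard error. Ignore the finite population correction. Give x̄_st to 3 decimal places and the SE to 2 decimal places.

x̄_st ≈ 18.877, SE ≈ 1.32

x̄_st = Σ W_h x̄_h = (470·7.57 + 330·27.12 + 180·24.24 + 250·25.39)/1230 = 18.87659
V̂(x̄_st) = Σ W_h² s_h²/n_h, with W_h = N_h/N and N = 1230:
  stratum North: (470/1230)²·2.31²/19 = 0.0410068
  stratum South: (330/1230)²·14.05²/10 = 1.42092
  stratum East: (180/1230)²·8.95²/23 = 0.0745853
  stratum West: (250/1230)²·13.79²/40 = 0.196399
V̂(x̄_st) = 1.73291
SE(x̄_st) = √1.73291 = 1.3164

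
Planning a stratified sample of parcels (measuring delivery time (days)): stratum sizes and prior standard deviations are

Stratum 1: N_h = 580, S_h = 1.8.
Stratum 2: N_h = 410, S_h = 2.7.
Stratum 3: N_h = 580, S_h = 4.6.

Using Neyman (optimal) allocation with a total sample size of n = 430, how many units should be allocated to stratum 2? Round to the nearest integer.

Neyman allocation: n_h = n · N_h S_h / Σ N_i S_i, with n = 430.
  stratum 1: N_h·S_h = 580·1.8 = 1044.00
  stratum 2: N_h·S_h = 410·2.7 = 1107.00
  stratum 3: N_h·S_h = 580·4.6 = 2668.00
Σ N_h S_h = 4819.00
n for stratum 2 = 430·1107.00/4819.00 = 98.778 → 99

99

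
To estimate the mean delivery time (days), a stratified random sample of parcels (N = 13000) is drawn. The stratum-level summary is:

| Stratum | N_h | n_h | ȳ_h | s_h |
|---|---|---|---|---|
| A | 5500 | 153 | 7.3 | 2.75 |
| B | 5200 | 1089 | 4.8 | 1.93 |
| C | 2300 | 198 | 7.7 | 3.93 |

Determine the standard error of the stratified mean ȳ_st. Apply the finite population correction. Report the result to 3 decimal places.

V̂(ȳ_st) = Σ W_h² (1 − n_h/N_h) s_h²/n_h, with W_h = N_h/N and N = 13000:
  stratum A: (5500/13000)²·(1 − 153/5500)·2.75²/153 = 0.00860122
  stratum B: (5200/13000)²·(1 − 1089/5200)·1.93²/1089 = 0.000432664
  stratum C: (2300/13000)²·(1 − 198/2300)·3.93²/198 = 0.00223148
V̂(ȳ_st) = 0.0112654
SE(ȳ_st) = √0.0112654 = 0.106138

SE(ȳ_st) ≈ 0.106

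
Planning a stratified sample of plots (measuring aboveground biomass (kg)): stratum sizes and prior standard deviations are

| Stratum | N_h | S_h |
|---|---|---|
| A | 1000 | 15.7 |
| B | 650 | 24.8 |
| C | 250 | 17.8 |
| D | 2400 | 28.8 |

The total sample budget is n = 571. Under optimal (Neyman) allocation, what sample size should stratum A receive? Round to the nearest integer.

85

Neyman allocation: n_h = n · N_h S_h / Σ N_i S_i, with n = 571.
  stratum A: N_h·S_h = 1000·15.7 = 15700.00
  stratum B: N_h·S_h = 650·24.8 = 16120.00
  stratum C: N_h·S_h = 250·17.8 = 4450.00
  stratum D: N_h·S_h = 2400·28.8 = 69120.00
Σ N_h S_h = 105390.00
n for stratum A = 571·15700.00/105390.00 = 85.062 → 85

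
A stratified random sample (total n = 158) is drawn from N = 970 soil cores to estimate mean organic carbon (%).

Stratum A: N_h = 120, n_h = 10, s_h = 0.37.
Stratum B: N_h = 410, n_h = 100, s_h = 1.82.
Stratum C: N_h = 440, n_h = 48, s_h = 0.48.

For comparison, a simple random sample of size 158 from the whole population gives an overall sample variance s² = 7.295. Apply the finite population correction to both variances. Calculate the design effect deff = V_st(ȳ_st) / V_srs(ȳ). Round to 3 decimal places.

deff ≈ 0.144

V̂(ȳ_st) = Σ W_h² (1 − n_h/N_h) s_h²/n_h, with W_h = N_h/N and N = 970:
  stratum A: (120/970)²·(1 − 10/120)·0.37²/10 = 0.000192059
  stratum B: (410/970)²·(1 − 100/410)·1.82²/100 = 0.0044745
  stratum C: (440/970)²·(1 − 48/440)·0.48²/48 = 0.000879906
V_st = 0.00554647
V_srs = (1 − 158/970)·7.295/158 = 0.0386503
deff = V_st / V_srs = 0.00554647/0.0386503 = 0.1435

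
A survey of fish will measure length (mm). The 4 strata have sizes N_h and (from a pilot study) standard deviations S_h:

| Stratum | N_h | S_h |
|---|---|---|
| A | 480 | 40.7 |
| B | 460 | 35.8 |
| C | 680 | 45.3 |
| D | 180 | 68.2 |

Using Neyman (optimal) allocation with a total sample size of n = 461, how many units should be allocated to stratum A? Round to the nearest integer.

114

Neyman allocation: n_h = n · N_h S_h / Σ N_i S_i, with n = 461.
  stratum A: N_h·S_h = 480·40.7 = 19536.00
  stratum B: N_h·S_h = 460·35.8 = 16468.00
  stratum C: N_h·S_h = 680·45.3 = 30804.00
  stratum D: N_h·S_h = 180·68.2 = 12276.00
Σ N_h S_h = 79084.00
n for stratum A = 461·19536.00/79084.00 = 113.880 → 114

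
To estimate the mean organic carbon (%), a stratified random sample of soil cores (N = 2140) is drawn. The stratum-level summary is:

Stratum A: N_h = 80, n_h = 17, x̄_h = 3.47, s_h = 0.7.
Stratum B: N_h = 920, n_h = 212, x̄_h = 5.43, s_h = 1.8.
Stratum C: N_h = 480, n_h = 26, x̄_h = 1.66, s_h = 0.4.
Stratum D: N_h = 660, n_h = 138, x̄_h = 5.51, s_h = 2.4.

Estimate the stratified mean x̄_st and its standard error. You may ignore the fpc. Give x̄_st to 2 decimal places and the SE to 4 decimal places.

x̄_st ≈ 4.54, SE ≈ 0.0845

x̄_st = Σ W_h x̄_h = (80·3.47 + 920·5.43 + 480·1.66 + 660·5.51)/2140 = 4.53579
V̂(x̄_st) = Σ W_h² s_h²/n_h, with W_h = N_h/N and N = 2140:
  stratum A: (80/2140)²·0.7²/17 = 4.02809e-05
  stratum B: (920/2140)²·1.8²/212 = 0.0028246
  stratum C: (480/2140)²·0.4²/26 = 0.0003096
  stratum D: (660/2140)²·2.4²/138 = 0.00397012
V̂(x̄_st) = 0.0071446
SE(x̄_st) = √0.0071446 = 0.0845258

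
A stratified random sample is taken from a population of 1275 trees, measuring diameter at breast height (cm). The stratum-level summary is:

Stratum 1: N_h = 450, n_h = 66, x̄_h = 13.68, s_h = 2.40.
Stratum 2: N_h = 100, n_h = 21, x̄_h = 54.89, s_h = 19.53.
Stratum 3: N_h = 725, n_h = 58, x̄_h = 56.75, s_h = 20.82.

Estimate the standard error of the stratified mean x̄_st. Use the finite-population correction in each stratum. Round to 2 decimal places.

V̂(x̄_st) = Σ W_h² (1 − n_h/N_h) s_h²/n_h, with W_h = N_h/N and N = 1275:
  stratum 1: (450/1275)²·(1 − 66/450)·2.40²/66 = 0.00927688
  stratum 2: (100/1275)²·(1 − 21/100)·19.53²/21 = 0.0882657
  stratum 3: (725/1275)²·(1 − 58/725)·20.82²/58 = 2.22319
V̂(x̄_st) = 2.32073
SE(x̄_st) = √2.32073 = 1.5234

SE(x̄_st) ≈ 1.52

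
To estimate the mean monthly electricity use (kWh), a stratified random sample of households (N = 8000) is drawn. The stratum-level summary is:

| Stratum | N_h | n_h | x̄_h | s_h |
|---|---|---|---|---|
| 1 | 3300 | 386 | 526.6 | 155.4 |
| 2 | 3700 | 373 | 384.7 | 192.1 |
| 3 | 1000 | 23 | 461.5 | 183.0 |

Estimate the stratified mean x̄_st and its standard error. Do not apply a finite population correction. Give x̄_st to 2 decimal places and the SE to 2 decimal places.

x̄_st ≈ 452.83, SE ≈ 7.39

x̄_st = Σ W_h x̄_h = (3300·526.6 + 3700·384.7 + 1000·461.5)/8000 = 452.83375
V̂(x̄_st) = Σ W_h² s_h²/n_h, with W_h = N_h/N and N = 8000:
  stratum 1: (3300/8000)²·155.4²/386 = 10.6454
  stratum 2: (3700/8000)²·192.1²/373 = 21.1626
  stratum 3: (1000/8000)²·183.0²/23 = 22.7507
V̂(x̄_st) = 54.5587
SE(x̄_st) = √54.5587 = 7.38639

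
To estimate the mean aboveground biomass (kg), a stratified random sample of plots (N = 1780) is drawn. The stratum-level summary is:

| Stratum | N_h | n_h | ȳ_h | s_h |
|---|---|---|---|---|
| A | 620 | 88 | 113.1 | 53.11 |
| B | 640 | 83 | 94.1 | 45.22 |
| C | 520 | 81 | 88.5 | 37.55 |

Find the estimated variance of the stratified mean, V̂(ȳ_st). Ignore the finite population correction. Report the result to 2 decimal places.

V̂(ȳ_st) = Σ W_h² s_h²/n_h, with W_h = N_h/N and N = 1780:
  stratum A: (620/1780)²·53.11²/88 = 3.88878
  stratum B: (640/1780)²·45.22²/83 = 3.18495
  stratum C: (520/1780)²·37.55²/81 = 1.4856
V̂(ȳ_st) = 8.55933

V̂(ȳ_st) ≈ 8.56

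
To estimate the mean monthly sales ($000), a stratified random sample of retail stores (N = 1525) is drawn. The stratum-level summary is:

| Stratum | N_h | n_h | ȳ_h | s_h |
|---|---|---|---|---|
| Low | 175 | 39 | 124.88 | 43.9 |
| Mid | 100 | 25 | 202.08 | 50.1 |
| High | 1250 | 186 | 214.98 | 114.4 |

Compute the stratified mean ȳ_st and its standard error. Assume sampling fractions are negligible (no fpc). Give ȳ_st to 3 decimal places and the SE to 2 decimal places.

ȳ_st ≈ 203.795, SE ≈ 6.95

ȳ_st = Σ W_h ȳ_h = (175·124.88 + 100·202.08 + 1250·214.98)/1525 = 203.79475
V̂(ȳ_st) = Σ W_h² s_h²/n_h, with W_h = N_h/N and N = 1525:
  stratum Low: (175/1525)²·43.9²/39 = 0.65073
  stratum Mid: (100/1525)²·50.1²/25 = 0.431714
  stratum High: (1250/1525)²·114.4²/186 = 47.2737
V̂(ȳ_st) = 48.3561
SE(ȳ_st) = √48.3561 = 6.95386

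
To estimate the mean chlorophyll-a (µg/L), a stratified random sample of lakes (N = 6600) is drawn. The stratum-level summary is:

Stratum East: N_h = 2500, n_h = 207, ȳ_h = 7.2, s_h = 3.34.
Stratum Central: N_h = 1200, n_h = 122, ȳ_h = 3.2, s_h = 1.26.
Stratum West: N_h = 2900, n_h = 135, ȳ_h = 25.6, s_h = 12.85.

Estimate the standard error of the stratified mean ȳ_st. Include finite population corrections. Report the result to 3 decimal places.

SE(ȳ_st) ≈ 0.482

V̂(ȳ_st) = Σ W_h² (1 − n_h/N_h) s_h²/n_h, with W_h = N_h/N and N = 6600:
  stratum East: (2500/6600)²·(1 − 207/2500)·3.34²/207 = 0.00709216
  stratum Central: (1200/6600)²·(1 − 122/1200)·1.26²/122 = 0.00038645
  stratum West: (2900/6600)²·(1 − 135/2900)·12.85²/135 = 0.225153
V̂(ȳ_st) = 0.232632
SE(ȳ_st) = √0.232632 = 0.482319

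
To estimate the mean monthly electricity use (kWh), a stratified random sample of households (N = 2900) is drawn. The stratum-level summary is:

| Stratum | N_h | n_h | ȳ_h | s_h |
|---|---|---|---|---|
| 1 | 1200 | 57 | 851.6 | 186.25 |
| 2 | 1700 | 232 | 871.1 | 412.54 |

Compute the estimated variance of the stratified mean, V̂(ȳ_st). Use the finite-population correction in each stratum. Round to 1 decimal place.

V̂(ȳ_st) = Σ W_h² (1 − n_h/N_h) s_h²/n_h, with W_h = N_h/N and N = 2900:
  stratum 1: (1200/2900)²·(1 − 57/1200)·186.25²/57 = 99.2543
  stratum 2: (1700/2900)²·(1 − 232/1700)·412.54²/232 = 217.682
V̂(ȳ_st) = 316.937

V̂(ȳ_st) ≈ 316.9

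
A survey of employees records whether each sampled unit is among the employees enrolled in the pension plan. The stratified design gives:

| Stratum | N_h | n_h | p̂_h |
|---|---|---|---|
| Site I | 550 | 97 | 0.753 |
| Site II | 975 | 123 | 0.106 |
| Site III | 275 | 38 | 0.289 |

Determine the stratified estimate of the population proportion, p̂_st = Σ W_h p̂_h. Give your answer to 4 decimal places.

p̂_st ≈ 0.3317

N = 1800; stratum weights W_h = N_h/N.
p̂_st = Σ W_h p̂_h = (550·0.753 + 975·0.106 + 275·0.289)/1800 = 0.33165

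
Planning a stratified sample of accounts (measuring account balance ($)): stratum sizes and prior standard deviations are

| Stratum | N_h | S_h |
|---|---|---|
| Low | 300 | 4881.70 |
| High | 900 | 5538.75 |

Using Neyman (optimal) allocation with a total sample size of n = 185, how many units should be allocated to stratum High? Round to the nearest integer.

143

Neyman allocation: n_h = n · N_h S_h / Σ N_i S_i, with n = 185.
  stratum Low: N_h·S_h = 300·4881.70 = 1464510.00
  stratum High: N_h·S_h = 900·5538.75 = 4984875.00
Σ N_h S_h = 6449385.00
n for stratum High = 185·4984875.00/6449385.00 = 142.991 → 143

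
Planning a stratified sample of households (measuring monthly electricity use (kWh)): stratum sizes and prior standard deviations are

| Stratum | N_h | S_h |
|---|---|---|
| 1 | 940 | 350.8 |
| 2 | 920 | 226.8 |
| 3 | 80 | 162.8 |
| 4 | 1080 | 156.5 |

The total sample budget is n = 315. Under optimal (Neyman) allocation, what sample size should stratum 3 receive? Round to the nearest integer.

6

Neyman allocation: n_h = n · N_h S_h / Σ N_i S_i, with n = 315.
  stratum 1: N_h·S_h = 940·350.8 = 329752.00
  stratum 2: N_h·S_h = 920·226.8 = 208656.00
  stratum 3: N_h·S_h = 80·162.8 = 13024.00
  stratum 4: N_h·S_h = 1080·156.5 = 169020.00
Σ N_h S_h = 720452.00
n for stratum 3 = 315·13024.00/720452.00 = 5.694 → 6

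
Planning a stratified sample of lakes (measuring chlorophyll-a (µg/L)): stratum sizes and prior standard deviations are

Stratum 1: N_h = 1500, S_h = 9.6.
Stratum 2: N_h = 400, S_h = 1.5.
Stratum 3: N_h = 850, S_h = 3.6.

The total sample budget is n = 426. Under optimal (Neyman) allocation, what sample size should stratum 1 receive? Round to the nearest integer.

340

Neyman allocation: n_h = n · N_h S_h / Σ N_i S_i, with n = 426.
  stratum 1: N_h·S_h = 1500·9.6 = 14400.00
  stratum 2: N_h·S_h = 400·1.5 = 600.00
  stratum 3: N_h·S_h = 850·3.6 = 3060.00
Σ N_h S_h = 18060.00
n for stratum 1 = 426·14400.00/18060.00 = 339.668 → 340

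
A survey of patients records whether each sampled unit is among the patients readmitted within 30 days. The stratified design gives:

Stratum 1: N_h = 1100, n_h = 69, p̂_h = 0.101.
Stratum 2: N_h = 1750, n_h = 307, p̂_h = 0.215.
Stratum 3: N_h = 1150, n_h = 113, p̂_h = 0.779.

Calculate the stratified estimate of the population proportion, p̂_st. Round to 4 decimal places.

p̂_st ≈ 0.3458

N = 4000; stratum weights W_h = N_h/N.
p̂_st = Σ W_h p̂_h = (1100·0.101 + 1750·0.215 + 1150·0.779)/4000 = 0.34580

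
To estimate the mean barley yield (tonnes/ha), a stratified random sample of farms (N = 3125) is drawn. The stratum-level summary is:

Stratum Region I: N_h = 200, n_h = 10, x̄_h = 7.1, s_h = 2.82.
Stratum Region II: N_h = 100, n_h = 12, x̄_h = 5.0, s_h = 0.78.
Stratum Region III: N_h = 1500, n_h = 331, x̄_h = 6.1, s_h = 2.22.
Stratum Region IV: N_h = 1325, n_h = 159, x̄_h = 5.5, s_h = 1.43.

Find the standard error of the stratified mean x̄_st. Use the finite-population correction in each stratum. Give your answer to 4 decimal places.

V̂(x̄_st) = Σ W_h² (1 − n_h/N_h) s_h²/n_h, with W_h = N_h/N and N = 3125:
  stratum Region I: (200/3125)²·(1 − 10/200)·2.82²/10 = 0.00309444
  stratum Region II: (100/3125)²·(1 − 12/100)·0.78²/12 = 4.56868e-05
  stratum Region III: (1500/3125)²·(1 − 331/1500)·2.22²/331 = 0.00267352
  stratum Region IV: (1325/3125)²·(1 − 159/1325)·1.43²/159 = 0.00203465
V̂(x̄_st) = 0.00784829
SE(x̄_st) = √0.00784829 = 0.0885906

SE(x̄_st) ≈ 0.0886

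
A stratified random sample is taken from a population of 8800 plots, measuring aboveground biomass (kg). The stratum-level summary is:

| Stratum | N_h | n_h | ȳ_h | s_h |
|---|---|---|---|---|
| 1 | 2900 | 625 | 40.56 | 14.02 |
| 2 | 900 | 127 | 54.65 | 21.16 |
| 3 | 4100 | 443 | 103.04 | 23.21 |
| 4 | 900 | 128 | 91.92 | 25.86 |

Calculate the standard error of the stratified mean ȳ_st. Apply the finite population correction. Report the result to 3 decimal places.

SE(ȳ_st) ≈ 0.584

V̂(ȳ_st) = Σ W_h² (1 − n_h/N_h) s_h²/n_h, with W_h = N_h/N and N = 8800:
  stratum 1: (2900/8800)²·(1 − 625/2900)·14.02²/625 = 0.0267935
  stratum 2: (900/8800)²·(1 − 127/900)·21.16²/127 = 0.0316726
  stratum 3: (4100/8800)²·(1 − 443/4100)·23.21²/443 = 0.235445
  stratum 4: (900/8800)²·(1 − 128/900)·25.86²/128 = 0.046875
V̂(ȳ_st) = 0.340787
SE(ȳ_st) = √0.340787 = 0.583769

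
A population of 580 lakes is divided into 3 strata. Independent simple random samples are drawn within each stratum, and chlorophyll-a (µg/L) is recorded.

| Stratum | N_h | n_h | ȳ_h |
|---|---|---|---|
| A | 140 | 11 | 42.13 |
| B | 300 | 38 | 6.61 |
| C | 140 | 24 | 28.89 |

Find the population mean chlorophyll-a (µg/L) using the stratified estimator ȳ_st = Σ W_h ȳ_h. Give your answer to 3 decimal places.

ȳ_st ≈ 20.562

N = Σ N_h = 580. Stratum weights W_h = N_h/N.
ȳ_st = (140·42.13 + 300·6.61 + 140·28.89) / 580 = 20.56172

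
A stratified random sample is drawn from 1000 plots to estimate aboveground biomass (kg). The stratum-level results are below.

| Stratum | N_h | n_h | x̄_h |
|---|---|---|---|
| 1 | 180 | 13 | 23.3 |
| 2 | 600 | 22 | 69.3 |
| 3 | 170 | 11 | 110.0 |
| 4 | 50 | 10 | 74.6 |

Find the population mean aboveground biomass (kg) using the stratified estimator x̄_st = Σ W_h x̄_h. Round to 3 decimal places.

N = Σ N_h = 1000. Stratum weights W_h = N_h/N.
x̄_st = (180·23.3 + 600·69.3 + 170·110.0 + 50·74.6) / 1000 = 68.20400

x̄_st ≈ 68.204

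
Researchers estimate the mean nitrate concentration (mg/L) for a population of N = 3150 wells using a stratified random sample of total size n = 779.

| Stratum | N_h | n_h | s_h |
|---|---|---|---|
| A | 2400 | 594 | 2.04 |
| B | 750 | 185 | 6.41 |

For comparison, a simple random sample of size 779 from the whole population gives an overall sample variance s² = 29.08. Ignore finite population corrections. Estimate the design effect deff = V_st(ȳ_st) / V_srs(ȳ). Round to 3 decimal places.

deff ≈ 0.446

V̂(ȳ_st) = Σ W_h² s_h²/n_h, with W_h = N_h/N and N = 3150:
  stratum A: (2400/3150)²·2.04²/594 = 0.00406701
  stratum B: (750/3150)²·6.41²/185 = 0.0125906
V_st = 0.0166576
V_srs = s²/n = 29.08/779 = 0.0373299
deff = V_st / V_srs = 0.0166576/0.0373299 = 0.4462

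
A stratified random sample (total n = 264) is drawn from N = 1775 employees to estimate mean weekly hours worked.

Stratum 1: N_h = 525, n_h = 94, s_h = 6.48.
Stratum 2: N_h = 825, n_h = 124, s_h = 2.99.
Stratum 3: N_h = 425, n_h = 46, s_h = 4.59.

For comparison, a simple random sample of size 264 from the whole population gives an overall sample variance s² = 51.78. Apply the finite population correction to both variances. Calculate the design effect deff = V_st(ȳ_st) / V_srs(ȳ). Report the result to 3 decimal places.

V̂(ȳ_st) = Σ W_h² (1 − n_h/N_h) s_h²/n_h, with W_h = N_h/N and N = 1775:
  stratum 1: (525/1775)²·(1 − 94/525)·6.48²/94 = 0.032082
  stratum 2: (825/1775)²·(1 − 124/825)·2.99²/124 = 0.0132341
  stratum 3: (425/1775)²·(1 − 46/425)·4.59²/46 = 0.0234153
V_st = 0.0687314
V_srs = (1 − 264/1775)·51.78/264 = 0.166965
deff = V_st / V_srs = 0.0687314/0.166965 = 0.4117

deff ≈ 0.412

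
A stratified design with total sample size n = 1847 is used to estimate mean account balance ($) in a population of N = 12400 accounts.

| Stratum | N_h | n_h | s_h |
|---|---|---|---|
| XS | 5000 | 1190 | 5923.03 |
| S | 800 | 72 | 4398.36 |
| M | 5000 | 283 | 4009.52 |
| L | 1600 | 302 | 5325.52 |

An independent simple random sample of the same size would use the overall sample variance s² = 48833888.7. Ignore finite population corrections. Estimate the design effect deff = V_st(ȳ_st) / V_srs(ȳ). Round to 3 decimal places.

V̂(ȳ_st) = Σ W_h² s_h²/n_h, with W_h = N_h/N and N = 12400:
  stratum XS: (5000/12400)²·5923.03²/1190 = 4793.33
  stratum S: (800/12400)²·4398.36²/72 = 1118.37
  stratum M: (5000/12400)²·4009.52²/283 = 9236.23
  stratum L: (1600/12400)²·5325.52²/302 = 1563.56
V_st = 16711.5
V_srs = s²/n = 48833888.7/1847 = 26439.6
deff = V_st / V_srs = 16711.5/26439.6 = 0.6321

deff ≈ 0.632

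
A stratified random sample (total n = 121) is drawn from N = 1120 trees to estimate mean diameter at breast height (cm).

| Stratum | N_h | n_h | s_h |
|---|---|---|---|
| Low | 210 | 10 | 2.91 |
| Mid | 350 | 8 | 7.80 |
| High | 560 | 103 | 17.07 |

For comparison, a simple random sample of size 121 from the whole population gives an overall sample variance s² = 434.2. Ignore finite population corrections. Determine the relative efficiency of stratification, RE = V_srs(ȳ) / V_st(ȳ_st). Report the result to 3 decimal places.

RE ≈ 2.425

V̂(ȳ_st) = Σ W_h² s_h²/n_h, with W_h = N_h/N and N = 1120:
  stratum Low: (210/1120)²·2.91²/10 = 0.0297707
  stratum Mid: (350/1120)²·7.80²/8 = 0.742676
  stratum High: (560/1120)²·17.07²/103 = 0.707245
V_st = 1.47969
V_srs = s²/n = 434.2/121 = 3.58843
Relative efficiency = V_srs / V_st = 3.58843/1.47969 = 2.4251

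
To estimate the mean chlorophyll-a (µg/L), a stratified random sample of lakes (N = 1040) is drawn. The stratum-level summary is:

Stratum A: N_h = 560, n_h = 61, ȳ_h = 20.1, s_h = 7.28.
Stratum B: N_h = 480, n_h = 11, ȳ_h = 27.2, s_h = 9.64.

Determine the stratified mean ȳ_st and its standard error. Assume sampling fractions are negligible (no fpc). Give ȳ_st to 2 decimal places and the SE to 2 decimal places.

ȳ_st ≈ 23.38, SE ≈ 1.43

ȳ_st = Σ W_h ȳ_h = (560·20.1 + 480·27.2)/1040 = 23.37692
V̂(ȳ_st) = Σ W_h² s_h²/n_h, with W_h = N_h/N and N = 1040:
  stratum A: (560/1040)²·7.28²/61 = 0.251908
  stratum B: (480/1040)²·9.64²/11 = 1.7996
V̂(ȳ_st) = 2.05151
SE(ȳ_st) = √2.05151 = 1.43231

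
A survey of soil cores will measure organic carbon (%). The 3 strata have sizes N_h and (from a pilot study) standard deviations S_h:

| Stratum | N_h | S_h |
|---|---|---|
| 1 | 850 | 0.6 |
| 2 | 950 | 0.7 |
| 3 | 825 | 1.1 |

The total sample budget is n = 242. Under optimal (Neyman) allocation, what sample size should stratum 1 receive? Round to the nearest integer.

59

Neyman allocation: n_h = n · N_h S_h / Σ N_i S_i, with n = 242.
  stratum 1: N_h·S_h = 850·0.6 = 510.00
  stratum 2: N_h·S_h = 950·0.7 = 665.00
  stratum 3: N_h·S_h = 825·1.1 = 907.50
Σ N_h S_h = 2082.50
n for stratum 1 = 242·510.00/2082.50 = 59.265 → 59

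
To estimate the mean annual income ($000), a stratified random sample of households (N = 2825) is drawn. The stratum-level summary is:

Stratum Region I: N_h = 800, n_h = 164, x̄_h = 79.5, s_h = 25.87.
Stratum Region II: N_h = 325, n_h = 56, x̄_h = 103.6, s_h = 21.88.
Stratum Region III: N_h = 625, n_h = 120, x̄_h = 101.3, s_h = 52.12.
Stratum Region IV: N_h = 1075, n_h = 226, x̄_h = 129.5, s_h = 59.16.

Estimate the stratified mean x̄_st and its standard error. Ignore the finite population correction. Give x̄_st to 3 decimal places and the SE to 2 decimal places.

x̄_st ≈ 106.122, SE ≈ 1.95

x̄_st = Σ W_h x̄_h = (800·79.5 + 325·103.6 + 625·101.3 + 1075·129.5)/2825 = 106.12212
V̂(x̄_st) = Σ W_h² s_h²/n_h, with W_h = N_h/N and N = 2825:
  stratum Region I: (800/2825)²·25.87²/164 = 0.327259
  stratum Region II: (325/2825)²·21.88²/56 = 0.113145
  stratum Region III: (625/2825)²·52.12²/120 = 1.10803
  stratum Region IV: (1075/2825)²·59.16²/226 = 2.24248
V̂(x̄_st) = 3.79091
SE(x̄_st) = √3.79091 = 1.94703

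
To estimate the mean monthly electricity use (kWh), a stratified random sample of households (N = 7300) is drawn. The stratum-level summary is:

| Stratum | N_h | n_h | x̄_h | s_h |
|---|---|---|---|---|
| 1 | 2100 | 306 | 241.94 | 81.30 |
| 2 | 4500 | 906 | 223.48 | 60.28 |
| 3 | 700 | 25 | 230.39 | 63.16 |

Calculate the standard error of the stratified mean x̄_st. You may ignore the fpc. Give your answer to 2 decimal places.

SE(x̄_st) ≈ 2.19

V̂(x̄_st) = Σ W_h² s_h²/n_h, with W_h = N_h/N and N = 7300:
  stratum 1: (2100/7300)²·81.30²/306 = 1.78753
  stratum 2: (4500/7300)²·60.28²/906 = 1.52404
  stratum 3: (700/7300)²·63.16²/25 = 1.46722
V̂(x̄_st) = 4.77879
SE(x̄_st) = √4.77879 = 2.18604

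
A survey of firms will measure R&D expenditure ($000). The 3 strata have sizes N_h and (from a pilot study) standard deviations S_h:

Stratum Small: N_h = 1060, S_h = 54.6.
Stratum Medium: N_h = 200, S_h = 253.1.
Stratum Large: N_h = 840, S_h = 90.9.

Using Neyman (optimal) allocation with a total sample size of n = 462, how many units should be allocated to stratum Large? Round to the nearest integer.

Neyman allocation: n_h = n · N_h S_h / Σ N_i S_i, with n = 462.
  stratum Small: N_h·S_h = 1060·54.6 = 57876.00
  stratum Medium: N_h·S_h = 200·253.1 = 50620.00
  stratum Large: N_h·S_h = 840·90.9 = 76356.00
Σ N_h S_h = 184852.00
n for stratum Large = 462·76356.00/184852.00 = 190.836 → 191

191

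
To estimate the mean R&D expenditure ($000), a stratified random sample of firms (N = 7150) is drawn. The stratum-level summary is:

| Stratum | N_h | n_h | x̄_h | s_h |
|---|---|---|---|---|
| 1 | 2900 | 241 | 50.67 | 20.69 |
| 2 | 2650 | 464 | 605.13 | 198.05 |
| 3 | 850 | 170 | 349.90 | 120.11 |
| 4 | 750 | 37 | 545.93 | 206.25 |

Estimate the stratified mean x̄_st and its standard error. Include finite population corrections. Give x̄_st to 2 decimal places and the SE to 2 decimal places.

x̄_st ≈ 343.69, SE ≈ 4.78

x̄_st = Σ W_h x̄_h = (2900·50.67 + 2650·605.13 + 850·349.90 + 750·545.93)/7150 = 343.69231
V̂(x̄_st) = Σ W_h² (1 − n_h/N_h) s_h²/n_h, with W_h = N_h/N and N = 7150:
  stratum 1: (2900/7150)²·(1 − 241/2900)·20.69²/241 = 0.267922
  stratum 2: (2650/7150)²·(1 − 464/2650)·198.05²/464 = 9.5789
  stratum 3: (850/7150)²·(1 − 170/850)·120.11²/170 = 0.959456
  stratum 4: (750/7150)²·(1 − 37/750)·206.25²/37 = 12.0261
V̂(x̄_st) = 22.8324
SE(x̄_st) = √22.8324 = 4.77832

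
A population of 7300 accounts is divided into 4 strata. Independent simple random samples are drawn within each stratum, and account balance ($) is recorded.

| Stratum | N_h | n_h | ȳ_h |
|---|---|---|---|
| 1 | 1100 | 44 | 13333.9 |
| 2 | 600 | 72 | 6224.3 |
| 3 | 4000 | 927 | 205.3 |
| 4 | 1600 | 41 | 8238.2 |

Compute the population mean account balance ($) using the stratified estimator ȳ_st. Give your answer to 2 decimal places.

N = Σ N_h = 7300. Stratum weights W_h = N_h/N.
ȳ_st = (1100·13333.9 + 600·6224.3 + 4000·205.3 + 1600·8238.2) / 7300 = 4438.9301

ȳ_st ≈ 4438.93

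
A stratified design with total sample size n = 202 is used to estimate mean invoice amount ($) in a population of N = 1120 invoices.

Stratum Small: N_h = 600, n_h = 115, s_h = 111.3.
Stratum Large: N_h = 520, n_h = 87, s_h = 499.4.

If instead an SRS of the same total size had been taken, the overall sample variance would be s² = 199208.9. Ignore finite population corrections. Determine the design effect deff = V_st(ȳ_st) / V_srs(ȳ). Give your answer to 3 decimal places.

V̂(ȳ_st) = Σ W_h² s_h²/n_h, with W_h = N_h/N and N = 1120:
  stratum Small: (600/1120)²·111.3²/115 = 30.9143
  stratum Large: (520/1120)²·499.4²/87 = 617.943
V_st = 648.857
V_srs = s²/n = 199208.9/202 = 986.183
deff = V_st / V_srs = 648.857/986.183 = 0.6579

deff ≈ 0.658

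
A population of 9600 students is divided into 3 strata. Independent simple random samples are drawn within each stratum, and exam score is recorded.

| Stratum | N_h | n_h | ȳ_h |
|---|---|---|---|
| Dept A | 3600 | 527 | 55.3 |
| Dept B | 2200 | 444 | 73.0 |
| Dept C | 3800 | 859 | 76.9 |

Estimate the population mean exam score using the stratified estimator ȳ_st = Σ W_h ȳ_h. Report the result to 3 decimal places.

ȳ_st ≈ 67.906

N = Σ N_h = 9600. Stratum weights W_h = N_h/N.
ȳ_st = (3600·55.3 + 2200·73.0 + 3800·76.9) / 9600 = 67.90625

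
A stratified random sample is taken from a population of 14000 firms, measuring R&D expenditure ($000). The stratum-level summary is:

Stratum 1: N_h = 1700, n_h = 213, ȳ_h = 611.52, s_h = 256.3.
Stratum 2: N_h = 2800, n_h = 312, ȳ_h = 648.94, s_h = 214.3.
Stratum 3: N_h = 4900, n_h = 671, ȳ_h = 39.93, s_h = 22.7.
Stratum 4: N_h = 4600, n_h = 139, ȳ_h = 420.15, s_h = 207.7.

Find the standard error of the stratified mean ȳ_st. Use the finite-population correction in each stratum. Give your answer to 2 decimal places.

V̂(ȳ_st) = Σ W_h² (1 − n_h/N_h) s_h²/n_h, with W_h = N_h/N and N = 14000:
  stratum 1: (1700/14000)²·(1 − 213/1700)·256.3²/213 = 3.9776
  stratum 2: (2800/14000)²·(1 − 312/2800)·214.3²/312 = 5.23169
  stratum 3: (4900/14000)²·(1 − 671/4900)·22.7²/671 = 0.0811908
  stratum 4: (4600/14000)²·(1 − 139/4600)·207.7²/139 = 32.4932
V̂(ȳ_st) = 41.7837
SE(ȳ_st) = √41.7837 = 6.46403

SE(ȳ_st) ≈ 6.46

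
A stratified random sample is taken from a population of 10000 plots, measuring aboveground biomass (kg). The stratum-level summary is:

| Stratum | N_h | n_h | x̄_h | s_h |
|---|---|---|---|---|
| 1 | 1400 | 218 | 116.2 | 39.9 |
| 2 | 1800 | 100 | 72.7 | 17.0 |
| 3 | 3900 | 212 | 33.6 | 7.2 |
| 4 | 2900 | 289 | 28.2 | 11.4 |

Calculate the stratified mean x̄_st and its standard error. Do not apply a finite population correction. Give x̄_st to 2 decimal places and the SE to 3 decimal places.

x̄_st ≈ 50.64, SE ≈ 0.558

x̄_st = Σ W_h x̄_h = (1400·116.2 + 1800·72.7 + 3900·33.6 + 2900·28.2)/10000 = 50.63600
V̂(x̄_st) = Σ W_h² s_h²/n_h, with W_h = N_h/N and N = 10000:
  stratum 1: (1400/10000)²·39.9²/218 = 0.143135
  stratum 2: (1800/10000)²·17.0²/100 = 0.093636
  stratum 3: (3900/10000)²·7.2²/212 = 0.0371928
  stratum 4: (2900/10000)²·11.4²/289 = 0.0378188
V̂(x̄_st) = 0.311782
SE(x̄_st) = √0.311782 = 0.558375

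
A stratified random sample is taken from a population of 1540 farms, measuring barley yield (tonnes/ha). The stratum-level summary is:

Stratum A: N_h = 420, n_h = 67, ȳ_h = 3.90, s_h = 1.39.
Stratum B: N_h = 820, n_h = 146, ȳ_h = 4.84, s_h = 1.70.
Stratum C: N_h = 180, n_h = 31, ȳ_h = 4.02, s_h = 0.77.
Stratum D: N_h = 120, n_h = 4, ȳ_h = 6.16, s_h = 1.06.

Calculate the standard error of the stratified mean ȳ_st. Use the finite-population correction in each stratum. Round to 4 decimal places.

SE(ȳ_st) ≈ 0.0910

V̂(ȳ_st) = Σ W_h² (1 − n_h/N_h) s_h²/n_h, with W_h = N_h/N and N = 1540:
  stratum A: (420/1540)²·(1 − 67/420)·1.39²/67 = 0.00180276
  stratum B: (820/1540)²·(1 − 146/820)·1.70²/146 = 0.00461293
  stratum C: (180/1540)²·(1 − 31/180)·0.77²/31 = 0.00021629
  stratum D: (120/1540)²·(1 − 4/120)·1.06²/4 = 0.00164873
V̂(ȳ_st) = 0.00828071
SE(ȳ_st) = √0.00828071 = 0.0909984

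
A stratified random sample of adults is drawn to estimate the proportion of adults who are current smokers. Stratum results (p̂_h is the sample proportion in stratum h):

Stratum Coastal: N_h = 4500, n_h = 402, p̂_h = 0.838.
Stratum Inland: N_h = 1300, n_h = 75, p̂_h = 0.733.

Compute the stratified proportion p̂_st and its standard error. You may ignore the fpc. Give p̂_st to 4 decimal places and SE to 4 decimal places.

p̂_st ≈ 0.8145, SE ≈ 0.0183

N = 5800; stratum weights W_h = N_h/N.
p̂_st = Σ W_h p̂_h = (4500·0.838 + 1300·0.733)/5800 = 0.81447
V̂(p̂_st) = Σ W_h² p̂_h(1−p̂_h)/(n_h−1):
  stratum Coastal: (4500/5800)²·0.838·0.162/401 = 0.00020379
  stratum Inland: (1300/5800)²·0.733·0.267/74 = 0.000132866
V̂(p̂_st) = 0.000336657; SE = √V̂ = 0.0183482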